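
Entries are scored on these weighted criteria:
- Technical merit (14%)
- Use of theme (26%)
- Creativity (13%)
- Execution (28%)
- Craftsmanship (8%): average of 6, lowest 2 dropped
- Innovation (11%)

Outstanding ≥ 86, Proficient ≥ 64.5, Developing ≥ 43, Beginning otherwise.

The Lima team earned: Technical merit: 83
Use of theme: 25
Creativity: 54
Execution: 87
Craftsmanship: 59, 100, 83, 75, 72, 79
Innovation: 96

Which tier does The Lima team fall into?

Craftsmanship: drop 59, 72 → average of remaining 4 = 337/4 = 84.25
Weighted total:
  Technical merit 83 × 0.14 = 11.62
  Use of theme 25 × 0.26 = 6.5
  Creativity 54 × 0.13 = 7.02
  Execution 87 × 0.28 = 24.36
  Craftsmanship 84.25 × 0.08 = 6.74
  Innovation 96 × 0.11 = 10.56
Sum = 66.8
66.8 is ≥ 64.5 and < 86 → Proficient

Proficient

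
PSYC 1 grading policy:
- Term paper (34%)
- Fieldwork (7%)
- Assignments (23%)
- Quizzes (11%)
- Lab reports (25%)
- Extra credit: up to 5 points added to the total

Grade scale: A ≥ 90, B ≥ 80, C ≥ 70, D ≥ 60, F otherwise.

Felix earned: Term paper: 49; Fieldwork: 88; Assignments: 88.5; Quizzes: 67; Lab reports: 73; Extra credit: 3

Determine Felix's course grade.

C

Weighted total:
  Term paper 49 × 0.34 = 16.66
  Fieldwork 88 × 0.07 = 6.16
  Assignments 88.5 × 0.23 = 20.355
  Quizzes 67 × 0.11 = 7.37
  Lab reports 73 × 0.25 = 18.25
Sum = 68.795
Extra credit: 68.795 + 3 = 71.795
71.795 is ≥ 70 and < 80 → C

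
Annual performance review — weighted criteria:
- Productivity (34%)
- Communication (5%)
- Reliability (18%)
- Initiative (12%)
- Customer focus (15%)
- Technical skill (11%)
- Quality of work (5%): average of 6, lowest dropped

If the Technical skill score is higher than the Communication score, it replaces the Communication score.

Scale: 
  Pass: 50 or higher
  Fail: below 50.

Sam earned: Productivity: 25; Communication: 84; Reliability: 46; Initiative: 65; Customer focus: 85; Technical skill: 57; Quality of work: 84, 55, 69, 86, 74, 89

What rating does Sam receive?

Quality of work: drop 55 → average of remaining 5 = 402/5 = 80.4
Technical skill (57) ≤ Communication (84), so Communication stays at 84.
Weighted total:
  Productivity 25 × 0.34 = 8.5
  Communication 84 × 0.05 = 4.2
  Reliability 46 × 0.18 = 8.28
  Initiative 65 × 0.12 = 7.8
  Customer focus 85 × 0.15 = 12.75
  Technical skill 57 × 0.11 = 6.27
  Quality of work 80.4 × 0.05 = 4.02
Sum = 51.82
51.82 ≥ 50 → Pass

Pass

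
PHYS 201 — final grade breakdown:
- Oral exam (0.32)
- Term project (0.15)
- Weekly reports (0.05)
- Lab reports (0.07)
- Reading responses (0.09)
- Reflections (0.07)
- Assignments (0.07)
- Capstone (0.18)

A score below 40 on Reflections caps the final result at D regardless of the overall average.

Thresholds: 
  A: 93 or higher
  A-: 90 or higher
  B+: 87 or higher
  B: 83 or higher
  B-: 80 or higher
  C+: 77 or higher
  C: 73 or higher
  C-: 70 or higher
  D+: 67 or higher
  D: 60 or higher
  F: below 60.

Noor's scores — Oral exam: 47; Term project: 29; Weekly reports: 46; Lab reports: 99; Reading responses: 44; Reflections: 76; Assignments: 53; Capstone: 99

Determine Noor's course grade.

F

Reflections score 76 ≥ 40: minimum met.
Weighted total:
  Oral exam 47 × 0.32 = 15.04
  Term project 29 × 0.15 = 4.35
  Weekly reports 46 × 0.05 = 2.3
  Lab reports 99 × 0.07 = 6.93
  Reading responses 44 × 0.09 = 3.96
  Reflections 76 × 0.07 = 5.32
  Assignments 53 × 0.07 = 3.71
  Capstone 99 × 0.18 = 17.82
Sum = 59.43
59.43 < 60 → F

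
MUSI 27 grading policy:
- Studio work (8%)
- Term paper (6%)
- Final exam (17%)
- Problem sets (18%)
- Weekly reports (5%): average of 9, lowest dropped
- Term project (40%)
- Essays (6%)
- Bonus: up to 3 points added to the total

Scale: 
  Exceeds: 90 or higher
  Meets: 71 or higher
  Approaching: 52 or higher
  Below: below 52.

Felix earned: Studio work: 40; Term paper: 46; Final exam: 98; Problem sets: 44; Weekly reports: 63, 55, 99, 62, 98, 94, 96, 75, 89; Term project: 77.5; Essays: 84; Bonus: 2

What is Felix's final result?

Meets

Weekly reports: drop 55 → average of remaining 8 = 676/8 = 84.5
Weighted total:
  Studio work 40 × 0.08 = 3.2
  Term paper 46 × 0.06 = 2.76
  Final exam 98 × 0.17 = 16.66
  Problem sets 44 × 0.18 = 7.92
  Weekly reports 84.5 × 0.05 = 4.225
  Term project 77.5 × 0.4 = 31
  Essays 84 × 0.06 = 5.04
Sum = 70.805
Bonus: 70.805 + 2 = 72.805
72.805 is ≥ 71 and < 90 → Meets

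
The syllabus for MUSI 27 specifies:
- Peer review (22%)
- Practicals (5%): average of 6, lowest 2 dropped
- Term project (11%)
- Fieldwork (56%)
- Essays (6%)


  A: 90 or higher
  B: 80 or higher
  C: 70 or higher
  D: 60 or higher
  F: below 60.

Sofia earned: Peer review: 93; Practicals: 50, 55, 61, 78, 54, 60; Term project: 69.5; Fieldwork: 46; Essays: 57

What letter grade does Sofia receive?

D

Practicals: drop 50, 54 → average of remaining 4 = 254/4 = 63.5
Weighted total:
  Peer review 93 × 0.22 = 20.46
  Practicals 63.5 × 0.05 = 3.175
  Term project 69.5 × 0.11 = 7.645
  Fieldwork 46 × 0.56 = 25.76
  Essays 57 × 0.06 = 3.42
Sum = 60.46
60.46 is ≥ 60 and < 70 → D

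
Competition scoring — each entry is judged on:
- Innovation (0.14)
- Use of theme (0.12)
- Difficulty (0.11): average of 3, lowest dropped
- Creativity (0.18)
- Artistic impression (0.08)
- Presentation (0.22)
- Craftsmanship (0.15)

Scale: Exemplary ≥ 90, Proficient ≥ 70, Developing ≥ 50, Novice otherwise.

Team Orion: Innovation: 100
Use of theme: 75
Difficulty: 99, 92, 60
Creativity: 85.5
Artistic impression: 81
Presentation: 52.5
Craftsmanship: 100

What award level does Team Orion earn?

Difficulty: drop 60 → average of remaining 2 = 191/2 = 95.5
Weighted total:
  Innovation 100 × 0.14 = 14
  Use of theme 75 × 0.12 = 9
  Difficulty 95.5 × 0.11 = 10.505
  Creativity 85.5 × 0.18 = 15.39
  Artistic impression 81 × 0.08 = 6.48
  Presentation 52.5 × 0.22 = 11.55
  Craftsmanship 100 × 0.15 = 15
Sum = 81.925
81.925 is ≥ 70 and < 90 → Proficient

Proficient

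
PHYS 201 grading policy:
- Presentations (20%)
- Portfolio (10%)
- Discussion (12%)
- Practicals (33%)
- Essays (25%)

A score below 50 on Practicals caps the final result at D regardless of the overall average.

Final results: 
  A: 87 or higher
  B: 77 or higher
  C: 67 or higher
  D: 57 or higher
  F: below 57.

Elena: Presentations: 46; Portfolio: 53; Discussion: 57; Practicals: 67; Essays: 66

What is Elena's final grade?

D

Practicals score 67 ≥ 50: minimum met.
Weighted total:
  Presentations 46 × 0.2 = 9.2
  Portfolio 53 × 0.1 = 5.3
  Discussion 57 × 0.12 = 6.84
  Practicals 67 × 0.33 = 22.11
  Essays 66 × 0.25 = 16.5
Sum = 59.95
59.95 is ≥ 57 and < 67 → D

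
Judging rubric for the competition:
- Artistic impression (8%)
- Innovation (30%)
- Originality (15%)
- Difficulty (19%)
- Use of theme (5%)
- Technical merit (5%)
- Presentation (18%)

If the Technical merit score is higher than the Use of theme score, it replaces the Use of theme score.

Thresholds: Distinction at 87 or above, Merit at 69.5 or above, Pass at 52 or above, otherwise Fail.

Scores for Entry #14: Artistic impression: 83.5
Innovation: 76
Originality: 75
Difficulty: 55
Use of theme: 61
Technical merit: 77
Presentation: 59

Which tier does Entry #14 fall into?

Technical merit (77) > Use of theme (61), so Use of theme counts as 77.
Weighted total:
  Artistic impression 83.5 × 0.08 = 6.68
  Innovation 76 × 0.3 = 22.8
  Originality 75 × 0.15 = 11.25
  Difficulty 55 × 0.19 = 10.45
  Use of theme 77 × 0.05 = 3.85
  Technical merit 77 × 0.05 = 3.85
  Presentation 59 × 0.18 = 10.62
Sum = 69.5
69.5 is ≥ 69.5 and < 87 → Merit

Merit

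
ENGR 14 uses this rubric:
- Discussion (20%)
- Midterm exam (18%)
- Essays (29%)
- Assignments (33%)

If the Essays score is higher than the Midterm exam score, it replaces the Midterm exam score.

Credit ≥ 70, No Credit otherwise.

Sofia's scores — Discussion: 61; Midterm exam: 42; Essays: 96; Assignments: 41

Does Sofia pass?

Essays (96) > Midterm exam (42), so Midterm exam counts as 96.
Weighted total:
  Discussion 61 × 0.2 = 12.2
  Midterm exam 96 × 0.18 = 17.28
  Essays 96 × 0.29 = 27.84
  Assignments 41 × 0.33 = 13.53
Sum = 70.85
70.85 ≥ 70 → Credit

Credit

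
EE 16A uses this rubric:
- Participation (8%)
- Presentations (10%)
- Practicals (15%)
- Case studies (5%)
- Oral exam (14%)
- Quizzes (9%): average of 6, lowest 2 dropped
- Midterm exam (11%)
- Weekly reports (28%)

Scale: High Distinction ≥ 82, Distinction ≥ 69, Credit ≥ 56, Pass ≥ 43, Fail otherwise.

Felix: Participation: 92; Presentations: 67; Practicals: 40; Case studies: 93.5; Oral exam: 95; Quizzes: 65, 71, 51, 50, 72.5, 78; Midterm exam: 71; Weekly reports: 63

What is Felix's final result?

Quizzes: drop 50, 51 → average of remaining 4 = 286.5/4 = 71.625
Weighted total:
  Participation 92 × 0.08 = 7.36
  Presentations 67 × 0.1 = 6.7
  Practicals 40 × 0.15 = 6
  Case studies 93.5 × 0.05 = 4.675
  Oral exam 95 × 0.14 = 13.3
  Quizzes 71.625 × 0.09 = 6.44625
  Midterm exam 71 × 0.11 = 7.81
  Weekly reports 63 × 0.28 = 17.64
Sum = 69.93125
69.93125 is ≥ 69 and < 82 → Distinction

Distinction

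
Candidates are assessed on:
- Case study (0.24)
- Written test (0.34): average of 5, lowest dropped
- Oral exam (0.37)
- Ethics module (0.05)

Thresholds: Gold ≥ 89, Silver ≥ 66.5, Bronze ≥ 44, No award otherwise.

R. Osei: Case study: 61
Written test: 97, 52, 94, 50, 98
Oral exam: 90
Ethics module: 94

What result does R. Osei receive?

Silver

Written test: drop 50 → average of remaining 4 = 341/4 = 85.25
Weighted total:
  Case study 61 × 0.24 = 14.64
  Written test 85.25 × 0.34 = 28.985
  Oral exam 90 × 0.37 = 33.3
  Ethics module 94 × 0.05 = 4.7
Sum = 81.625
81.625 is ≥ 66.5 and < 89 → Silver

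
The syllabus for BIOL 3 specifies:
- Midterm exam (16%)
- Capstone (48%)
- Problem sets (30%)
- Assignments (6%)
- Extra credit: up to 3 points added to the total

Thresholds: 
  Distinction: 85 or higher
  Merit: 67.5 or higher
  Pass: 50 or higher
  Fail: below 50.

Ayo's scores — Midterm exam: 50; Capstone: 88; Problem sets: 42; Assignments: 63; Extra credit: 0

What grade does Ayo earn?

Pass

Weighted total:
  Midterm exam 50 × 0.16 = 8
  Capstone 88 × 0.48 = 42.24
  Problem sets 42 × 0.3 = 12.6
  Assignments 63 × 0.06 = 3.78
Sum = 66.62
Extra credit: 66.62 + 0 = 66.62
66.62 is ≥ 50 and < 67.5 → Pass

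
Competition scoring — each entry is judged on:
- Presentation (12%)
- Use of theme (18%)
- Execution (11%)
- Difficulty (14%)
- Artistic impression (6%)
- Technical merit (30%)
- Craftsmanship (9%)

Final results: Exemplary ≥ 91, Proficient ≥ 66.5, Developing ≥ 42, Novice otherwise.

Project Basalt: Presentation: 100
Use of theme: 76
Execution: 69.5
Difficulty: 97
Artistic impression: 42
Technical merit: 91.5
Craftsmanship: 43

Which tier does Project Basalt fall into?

Weighted total:
  Presentation 100 × 0.12 = 12
  Use of theme 76 × 0.18 = 13.68
  Execution 69.5 × 0.11 = 7.645
  Difficulty 97 × 0.14 = 13.58
  Artistic impression 42 × 0.06 = 2.52
  Technical merit 91.5 × 0.3 = 27.45
  Craftsmanship 43 × 0.09 = 3.87
Sum = 80.745
80.745 is ≥ 66.5 and < 91 → Proficient

Proficient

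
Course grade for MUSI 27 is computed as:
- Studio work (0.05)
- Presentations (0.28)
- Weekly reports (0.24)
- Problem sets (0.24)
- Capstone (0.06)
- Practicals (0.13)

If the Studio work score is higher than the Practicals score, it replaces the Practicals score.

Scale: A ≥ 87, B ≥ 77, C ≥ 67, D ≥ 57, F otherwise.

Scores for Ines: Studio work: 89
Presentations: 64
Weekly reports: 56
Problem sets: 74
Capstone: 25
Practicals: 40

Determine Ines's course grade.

Studio work (89) > Practicals (40), so Practicals counts as 89.
Weighted total:
  Studio work 89 × 0.05 = 4.45
  Presentations 64 × 0.28 = 17.92
  Weekly reports 56 × 0.24 = 13.44
  Problem sets 74 × 0.24 = 17.76
  Capstone 25 × 0.06 = 1.5
  Practicals 89 × 0.13 = 11.57
Sum = 66.64
66.64 is ≥ 57 and < 67 → D

D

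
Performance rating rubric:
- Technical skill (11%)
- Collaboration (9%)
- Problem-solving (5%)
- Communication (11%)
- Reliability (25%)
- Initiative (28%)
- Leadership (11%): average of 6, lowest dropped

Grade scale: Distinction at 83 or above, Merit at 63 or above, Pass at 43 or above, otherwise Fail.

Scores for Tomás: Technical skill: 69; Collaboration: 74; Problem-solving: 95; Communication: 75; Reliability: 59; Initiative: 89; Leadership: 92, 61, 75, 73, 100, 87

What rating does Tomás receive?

Leadership: drop 61 → average of remaining 5 = 427/5 = 85.4
Weighted total:
  Technical skill 69 × 0.11 = 7.59
  Collaboration 74 × 0.09 = 6.66
  Problem-solving 95 × 0.05 = 4.75
  Communication 75 × 0.11 = 8.25
  Reliability 59 × 0.25 = 14.75
  Initiative 89 × 0.28 = 24.92
  Leadership 85.4 × 0.11 = 9.394
Sum = 76.314
76.314 is ≥ 63 and < 83 → Merit

Merit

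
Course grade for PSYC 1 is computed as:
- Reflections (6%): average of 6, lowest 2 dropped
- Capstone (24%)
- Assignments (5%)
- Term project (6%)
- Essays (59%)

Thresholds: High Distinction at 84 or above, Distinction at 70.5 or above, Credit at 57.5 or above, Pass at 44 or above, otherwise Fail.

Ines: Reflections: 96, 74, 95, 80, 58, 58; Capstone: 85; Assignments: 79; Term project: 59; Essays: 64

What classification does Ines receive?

Reflections: drop 58, 58 → average of remaining 4 = 345/4 = 86.25
Weighted total:
  Reflections 86.25 × 0.06 = 5.175
  Capstone 85 × 0.24 = 20.4
  Assignments 79 × 0.05 = 3.95
  Term project 59 × 0.06 = 3.54
  Essays 64 × 0.59 = 37.76
Sum = 70.825
70.825 is ≥ 70.5 and < 84 → Distinction

Distinction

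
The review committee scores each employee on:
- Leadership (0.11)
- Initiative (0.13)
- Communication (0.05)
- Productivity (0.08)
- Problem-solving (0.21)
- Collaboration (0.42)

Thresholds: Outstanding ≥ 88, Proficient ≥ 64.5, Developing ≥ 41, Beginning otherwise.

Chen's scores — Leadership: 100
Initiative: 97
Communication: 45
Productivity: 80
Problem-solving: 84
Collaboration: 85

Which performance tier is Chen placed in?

Weighted total:
  Leadership 100 × 0.11 = 11
  Initiative 97 × 0.13 = 12.61
  Communication 45 × 0.05 = 2.25
  Productivity 80 × 0.08 = 6.4
  Problem-solving 84 × 0.21 = 17.64
  Collaboration 85 × 0.42 = 35.7
Sum = 85.6
85.6 is ≥ 64.5 and < 88 → Proficient

Proficient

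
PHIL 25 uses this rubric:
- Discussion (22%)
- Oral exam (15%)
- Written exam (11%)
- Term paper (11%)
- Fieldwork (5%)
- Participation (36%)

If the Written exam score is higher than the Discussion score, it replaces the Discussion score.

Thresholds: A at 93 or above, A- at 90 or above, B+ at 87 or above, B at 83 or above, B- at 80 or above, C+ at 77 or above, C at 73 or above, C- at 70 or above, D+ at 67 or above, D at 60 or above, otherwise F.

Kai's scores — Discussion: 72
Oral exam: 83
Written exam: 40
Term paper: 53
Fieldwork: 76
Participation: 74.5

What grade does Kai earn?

D+

Written exam (40) ≤ Discussion (72), so Discussion stays at 72.
Weighted total:
  Discussion 72 × 0.22 = 15.84
  Oral exam 83 × 0.15 = 12.45
  Written exam 40 × 0.11 = 4.4
  Term paper 53 × 0.11 = 5.83
  Fieldwork 76 × 0.05 = 3.8
  Participation 74.5 × 0.36 = 26.82
Sum = 69.14
69.14 is ≥ 67 and < 70 → D+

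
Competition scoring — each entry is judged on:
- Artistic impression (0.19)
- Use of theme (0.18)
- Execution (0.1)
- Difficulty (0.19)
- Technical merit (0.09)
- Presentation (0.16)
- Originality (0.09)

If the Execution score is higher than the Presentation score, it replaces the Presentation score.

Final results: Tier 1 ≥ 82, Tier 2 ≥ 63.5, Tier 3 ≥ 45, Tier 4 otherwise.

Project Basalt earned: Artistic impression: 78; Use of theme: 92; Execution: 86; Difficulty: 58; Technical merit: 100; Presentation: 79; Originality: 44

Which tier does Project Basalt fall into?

Tier 2

Execution (86) > Presentation (79), so Presentation counts as 86.
Weighted total:
  Artistic impression 78 × 0.19 = 14.82
  Use of theme 92 × 0.18 = 16.56
  Execution 86 × 0.1 = 8.6
  Difficulty 58 × 0.19 = 11.02
  Technical merit 100 × 0.09 = 9
  Presentation 86 × 0.16 = 13.76
  Originality 44 × 0.09 = 3.96
Sum = 77.72
77.72 is ≥ 63.5 and < 82 → Tier 2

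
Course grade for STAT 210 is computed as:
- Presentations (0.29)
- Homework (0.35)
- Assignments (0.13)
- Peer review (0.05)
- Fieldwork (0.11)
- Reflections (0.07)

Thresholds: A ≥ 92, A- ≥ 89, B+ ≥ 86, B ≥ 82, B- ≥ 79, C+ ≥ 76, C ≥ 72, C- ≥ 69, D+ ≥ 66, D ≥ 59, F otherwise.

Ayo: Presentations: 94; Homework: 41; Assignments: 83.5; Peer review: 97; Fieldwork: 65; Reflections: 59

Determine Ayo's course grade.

D+

Weighted total:
  Presentations 94 × 0.29 = 27.26
  Homework 41 × 0.35 = 14.35
  Assignments 83.5 × 0.13 = 10.855
  Peer review 97 × 0.05 = 4.85
  Fieldwork 65 × 0.11 = 7.15
  Reflections 59 × 0.07 = 4.13
Sum = 68.595
68.595 is ≥ 66 and < 69 → D+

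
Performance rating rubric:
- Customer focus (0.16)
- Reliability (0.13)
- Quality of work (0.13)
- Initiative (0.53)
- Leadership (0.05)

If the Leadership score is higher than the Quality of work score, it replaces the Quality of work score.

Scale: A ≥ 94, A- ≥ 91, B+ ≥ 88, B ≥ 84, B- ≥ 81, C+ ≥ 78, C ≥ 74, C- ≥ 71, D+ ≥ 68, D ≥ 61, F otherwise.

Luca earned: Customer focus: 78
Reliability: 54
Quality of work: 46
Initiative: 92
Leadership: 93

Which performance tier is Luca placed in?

B

Leadership (93) > Quality of work (46), so Quality of work counts as 93.
Weighted total:
  Customer focus 78 × 0.16 = 12.48
  Reliability 54 × 0.13 = 7.02
  Quality of work 93 × 0.13 = 12.09
  Initiative 92 × 0.53 = 48.76
  Leadership 93 × 0.05 = 4.65
Sum = 85
85 is ≥ 84 and < 88 → B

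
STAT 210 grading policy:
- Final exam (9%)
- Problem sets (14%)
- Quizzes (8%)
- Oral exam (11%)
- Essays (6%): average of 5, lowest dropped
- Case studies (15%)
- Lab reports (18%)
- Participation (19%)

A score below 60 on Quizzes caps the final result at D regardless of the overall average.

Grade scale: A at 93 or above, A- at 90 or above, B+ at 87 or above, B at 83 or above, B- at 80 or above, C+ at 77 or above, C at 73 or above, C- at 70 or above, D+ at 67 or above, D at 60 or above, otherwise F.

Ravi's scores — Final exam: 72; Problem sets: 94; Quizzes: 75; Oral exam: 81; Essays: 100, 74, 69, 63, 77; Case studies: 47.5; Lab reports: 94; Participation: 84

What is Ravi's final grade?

Essays: drop 63 → average of remaining 4 = 320/4 = 80
Quizzes score 75 ≥ 60: minimum met.
Weighted total:
  Final exam 72 × 0.09 = 6.48
  Problem sets 94 × 0.14 = 13.16
  Quizzes 75 × 0.08 = 6
  Oral exam 81 × 0.11 = 8.91
  Essays 80 × 0.06 = 4.8
  Case studies 47.5 × 0.15 = 7.125
  Lab reports 94 × 0.18 = 16.92
  Participation 84 × 0.19 = 15.96
Sum = 79.355
79.355 is ≥ 77 and < 80 → C+

C+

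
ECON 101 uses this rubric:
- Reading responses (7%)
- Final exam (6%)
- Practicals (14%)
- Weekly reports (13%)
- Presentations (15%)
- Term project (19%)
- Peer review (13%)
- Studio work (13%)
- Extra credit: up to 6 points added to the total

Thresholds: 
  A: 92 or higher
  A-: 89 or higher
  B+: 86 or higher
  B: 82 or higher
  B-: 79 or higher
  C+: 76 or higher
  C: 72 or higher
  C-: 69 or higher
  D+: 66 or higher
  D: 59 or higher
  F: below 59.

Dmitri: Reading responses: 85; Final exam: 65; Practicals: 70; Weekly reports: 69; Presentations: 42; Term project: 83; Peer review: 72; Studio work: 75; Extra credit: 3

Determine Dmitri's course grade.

Weighted total:
  Reading responses 85 × 0.07 = 5.95
  Final exam 65 × 0.06 = 3.9
  Practicals 70 × 0.14 = 9.8
  Weekly reports 69 × 0.13 = 8.97
  Presentations 42 × 0.15 = 6.3
  Term project 83 × 0.19 = 15.77
  Peer review 72 × 0.13 = 9.36
  Studio work 75 × 0.13 = 9.75
Sum = 69.8
Extra credit: 69.8 + 3 = 72.8
72.8 is ≥ 72 and < 76 → C

C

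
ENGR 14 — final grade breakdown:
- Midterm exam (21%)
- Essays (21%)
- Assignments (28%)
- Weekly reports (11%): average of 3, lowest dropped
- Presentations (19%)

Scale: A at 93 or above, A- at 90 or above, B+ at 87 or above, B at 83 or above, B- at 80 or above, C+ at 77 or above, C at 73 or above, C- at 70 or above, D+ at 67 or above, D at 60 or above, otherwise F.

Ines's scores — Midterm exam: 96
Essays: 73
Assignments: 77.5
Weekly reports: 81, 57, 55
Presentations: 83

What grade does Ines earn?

Weekly reports: drop 55 → average of remaining 2 = 138/2 = 69
Weighted total:
  Midterm exam 96 × 0.21 = 20.16
  Essays 73 × 0.21 = 15.33
  Assignments 77.5 × 0.28 = 21.7
  Weekly reports 69 × 0.11 = 7.59
  Presentations 83 × 0.19 = 15.77
Sum = 80.55
80.55 is ≥ 80 and < 83 → B-

B-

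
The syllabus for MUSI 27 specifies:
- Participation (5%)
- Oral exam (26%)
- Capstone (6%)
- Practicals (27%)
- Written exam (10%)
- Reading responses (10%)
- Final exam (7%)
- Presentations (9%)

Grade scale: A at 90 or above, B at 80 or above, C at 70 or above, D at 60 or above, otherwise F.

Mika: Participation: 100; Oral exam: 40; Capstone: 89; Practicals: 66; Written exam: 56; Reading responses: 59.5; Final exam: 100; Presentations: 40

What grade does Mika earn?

D

Weighted total:
  Participation 100 × 0.05 = 5
  Oral exam 40 × 0.26 = 10.4
  Capstone 89 × 0.06 = 5.34
  Practicals 66 × 0.27 = 17.82
  Written exam 56 × 0.1 = 5.6
  Reading responses 59.5 × 0.1 = 5.95
  Final exam 100 × 0.07 = 7
  Presentations 40 × 0.09 = 3.6
Sum = 60.71
60.71 is ≥ 60 and < 70 → D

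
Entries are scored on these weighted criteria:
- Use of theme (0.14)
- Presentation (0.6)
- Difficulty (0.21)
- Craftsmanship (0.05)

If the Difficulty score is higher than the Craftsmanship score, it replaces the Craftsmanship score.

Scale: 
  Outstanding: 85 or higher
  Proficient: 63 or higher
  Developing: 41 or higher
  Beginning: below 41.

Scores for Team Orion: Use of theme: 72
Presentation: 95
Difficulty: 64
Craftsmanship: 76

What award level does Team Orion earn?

Proficient

Difficulty (64) ≤ Craftsmanship (76), so Craftsmanship stays at 76.
Weighted total:
  Use of theme 72 × 0.14 = 10.08
  Presentation 95 × 0.6 = 57
  Difficulty 64 × 0.21 = 13.44
  Craftsmanship 76 × 0.05 = 3.8
Sum = 84.32
84.32 is ≥ 63 and < 85 → Proficient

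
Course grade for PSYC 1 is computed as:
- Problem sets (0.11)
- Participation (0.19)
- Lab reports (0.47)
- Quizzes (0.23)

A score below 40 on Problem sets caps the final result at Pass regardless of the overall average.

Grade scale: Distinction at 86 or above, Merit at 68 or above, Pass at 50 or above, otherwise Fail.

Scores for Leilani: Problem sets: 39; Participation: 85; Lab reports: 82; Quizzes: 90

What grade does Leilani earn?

Problem sets score 39 < 40: minimum not met.
Weighted total:
  Problem sets 39 × 0.11 = 4.29
  Participation 85 × 0.19 = 16.15
  Lab reports 82 × 0.47 = 38.54
  Quizzes 90 × 0.23 = 20.7
Sum = 79.68
79.68 would be Merit; cap at Pass applies → Pass.

Pass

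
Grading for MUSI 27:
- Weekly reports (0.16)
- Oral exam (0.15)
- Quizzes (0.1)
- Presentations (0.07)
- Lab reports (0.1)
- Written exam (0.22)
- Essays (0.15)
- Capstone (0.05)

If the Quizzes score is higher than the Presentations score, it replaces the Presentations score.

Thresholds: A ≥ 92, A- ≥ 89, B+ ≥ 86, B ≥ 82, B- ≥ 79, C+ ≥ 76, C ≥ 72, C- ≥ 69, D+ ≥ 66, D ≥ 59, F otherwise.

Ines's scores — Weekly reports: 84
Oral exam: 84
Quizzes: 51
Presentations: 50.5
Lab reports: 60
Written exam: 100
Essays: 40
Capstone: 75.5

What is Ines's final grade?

C

Quizzes (51) > Presentations (50.5), so Presentations counts as 51.
Weighted total:
  Weekly reports 84 × 0.16 = 13.44
  Oral exam 84 × 0.15 = 12.6
  Quizzes 51 × 0.1 = 5.1
  Presentations 51 × 0.07 = 3.57
  Lab reports 60 × 0.1 = 6
  Written exam 100 × 0.22 = 22
  Essays 40 × 0.15 = 6
  Capstone 75.5 × 0.05 = 3.775
Sum = 72.485
72.485 is ≥ 72 and < 76 → C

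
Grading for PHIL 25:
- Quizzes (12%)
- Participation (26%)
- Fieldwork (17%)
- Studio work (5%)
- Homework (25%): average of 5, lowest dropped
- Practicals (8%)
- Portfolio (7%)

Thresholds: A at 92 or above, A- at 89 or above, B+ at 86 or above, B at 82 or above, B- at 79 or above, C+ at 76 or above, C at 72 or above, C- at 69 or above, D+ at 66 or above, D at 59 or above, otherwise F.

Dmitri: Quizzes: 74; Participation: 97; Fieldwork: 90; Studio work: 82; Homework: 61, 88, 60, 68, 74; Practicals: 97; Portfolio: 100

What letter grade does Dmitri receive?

B+

Homework: drop 60 → average of remaining 4 = 291/4 = 72.75
Weighted total:
  Quizzes 74 × 0.12 = 8.88
  Participation 97 × 0.26 = 25.22
  Fieldwork 90 × 0.17 = 15.3
  Studio work 82 × 0.05 = 4.1
  Homework 72.75 × 0.25 = 18.1875
  Practicals 97 × 0.08 = 7.76
  Portfolio 100 × 0.07 = 7
Sum = 86.4475
86.4475 is ≥ 86 and < 89 → B+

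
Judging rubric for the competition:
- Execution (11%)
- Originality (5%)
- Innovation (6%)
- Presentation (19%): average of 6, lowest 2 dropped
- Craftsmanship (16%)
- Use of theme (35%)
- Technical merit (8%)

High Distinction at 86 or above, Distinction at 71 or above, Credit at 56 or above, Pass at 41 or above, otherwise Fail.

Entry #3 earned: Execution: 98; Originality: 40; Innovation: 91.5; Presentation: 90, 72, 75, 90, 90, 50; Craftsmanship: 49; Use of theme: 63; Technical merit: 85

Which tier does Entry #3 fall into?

Presentation: drop 50, 72 → average of remaining 4 = 345/4 = 86.25
Weighted total:
  Execution 98 × 0.11 = 10.78
  Originality 40 × 0.05 = 2
  Innovation 91.5 × 0.06 = 5.49
  Presentation 86.25 × 0.19 = 16.3875
  Craftsmanship 49 × 0.16 = 7.84
  Use of theme 63 × 0.35 = 22.05
  Technical merit 85 × 0.08 = 6.8
Sum = 71.3475
71.3475 is ≥ 71 and < 86 → Distinction

Distinction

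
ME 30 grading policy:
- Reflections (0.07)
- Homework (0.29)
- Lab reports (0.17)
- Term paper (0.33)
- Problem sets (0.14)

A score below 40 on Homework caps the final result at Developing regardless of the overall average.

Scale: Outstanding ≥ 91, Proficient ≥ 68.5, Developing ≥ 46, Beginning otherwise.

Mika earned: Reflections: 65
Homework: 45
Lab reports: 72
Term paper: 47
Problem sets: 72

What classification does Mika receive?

Homework score 45 ≥ 40: minimum met.
Weighted total:
  Reflections 65 × 0.07 = 4.55
  Homework 45 × 0.29 = 13.05
  Lab reports 72 × 0.17 = 12.24
  Term paper 47 × 0.33 = 15.51
  Problem sets 72 × 0.14 = 10.08
Sum = 55.43
55.43 is ≥ 46 and < 68.5 → Developing

Developing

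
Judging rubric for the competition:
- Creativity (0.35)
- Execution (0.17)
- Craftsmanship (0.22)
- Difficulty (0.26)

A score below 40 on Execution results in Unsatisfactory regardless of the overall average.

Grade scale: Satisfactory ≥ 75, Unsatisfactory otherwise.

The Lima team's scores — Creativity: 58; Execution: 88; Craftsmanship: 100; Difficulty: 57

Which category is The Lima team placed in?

Unsatisfactory

Execution score 88 ≥ 40: minimum met.
Weighted total:
  Creativity 58 × 0.35 = 20.3
  Execution 88 × 0.17 = 14.96
  Craftsmanship 100 × 0.22 = 22
  Difficulty 57 × 0.26 = 14.82
Sum = 72.08
72.08 < 75 → Unsatisfactory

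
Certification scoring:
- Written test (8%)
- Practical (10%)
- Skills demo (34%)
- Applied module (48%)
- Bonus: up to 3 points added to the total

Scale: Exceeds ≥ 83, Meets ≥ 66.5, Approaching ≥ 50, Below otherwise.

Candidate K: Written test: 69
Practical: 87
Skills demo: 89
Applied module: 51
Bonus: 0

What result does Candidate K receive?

Weighted total:
  Written test 69 × 0.08 = 5.52
  Practical 87 × 0.1 = 8.7
  Skills demo 89 × 0.34 = 30.26
  Applied module 51 × 0.48 = 24.48
Sum = 68.96
Bonus: 68.96 + 0 = 68.96
68.96 is ≥ 66.5 and < 83 → Meets

Meets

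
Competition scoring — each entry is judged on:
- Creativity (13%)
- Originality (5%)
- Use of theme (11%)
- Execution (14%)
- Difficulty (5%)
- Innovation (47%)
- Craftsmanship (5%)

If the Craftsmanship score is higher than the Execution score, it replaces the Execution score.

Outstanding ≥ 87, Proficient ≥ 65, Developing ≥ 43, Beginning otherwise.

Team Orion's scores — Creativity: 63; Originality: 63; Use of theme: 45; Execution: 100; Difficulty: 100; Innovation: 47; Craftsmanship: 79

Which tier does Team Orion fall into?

Craftsmanship (79) ≤ Execution (100), so Execution stays at 100.
Weighted total:
  Creativity 63 × 0.13 = 8.19
  Originality 63 × 0.05 = 3.15
  Use of theme 45 × 0.11 = 4.95
  Execution 100 × 0.14 = 14
  Difficulty 100 × 0.05 = 5
  Innovation 47 × 0.47 = 22.09
  Craftsmanship 79 × 0.05 = 3.95
Sum = 61.33
61.33 is ≥ 43 and < 65 → Developing

Developing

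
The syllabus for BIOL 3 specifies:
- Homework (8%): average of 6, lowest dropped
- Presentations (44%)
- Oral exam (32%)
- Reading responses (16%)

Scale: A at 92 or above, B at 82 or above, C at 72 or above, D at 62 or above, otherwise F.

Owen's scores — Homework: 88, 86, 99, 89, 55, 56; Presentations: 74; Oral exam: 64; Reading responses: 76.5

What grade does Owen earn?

Homework: drop 55 → average of remaining 5 = 418/5 = 83.6
Weighted total:
  Homework 83.6 × 0.08 = 6.688
  Presentations 74 × 0.44 = 32.56
  Oral exam 64 × 0.32 = 20.48
  Reading responses 76.5 × 0.16 = 12.24
Sum = 71.968
71.968 is ≥ 62 and < 72 → D

D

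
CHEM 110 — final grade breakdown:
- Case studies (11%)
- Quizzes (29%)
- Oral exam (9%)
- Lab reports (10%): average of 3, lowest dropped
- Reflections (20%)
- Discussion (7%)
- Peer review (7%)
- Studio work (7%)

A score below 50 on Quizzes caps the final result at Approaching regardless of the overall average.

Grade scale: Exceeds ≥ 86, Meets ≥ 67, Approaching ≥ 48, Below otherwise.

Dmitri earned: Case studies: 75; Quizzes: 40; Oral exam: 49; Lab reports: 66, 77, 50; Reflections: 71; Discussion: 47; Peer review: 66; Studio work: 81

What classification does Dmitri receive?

Lab reports: drop 50 → average of remaining 2 = 143/2 = 71.5
Quizzes score 40 < 50: minimum not met.
Weighted total:
  Case studies 75 × 0.11 = 8.25
  Quizzes 40 × 0.29 = 11.6
  Oral exam 49 × 0.09 = 4.41
  Lab reports 71.5 × 0.1 = 7.15
  Reflections 71 × 0.2 = 14.2
  Discussion 47 × 0.07 = 3.29
  Peer review 66 × 0.07 = 4.62
  Studio work 81 × 0.07 = 5.67
Sum = 59.19
59.19 would be Approaching; cap at Approaching applies → Approaching.

Approaching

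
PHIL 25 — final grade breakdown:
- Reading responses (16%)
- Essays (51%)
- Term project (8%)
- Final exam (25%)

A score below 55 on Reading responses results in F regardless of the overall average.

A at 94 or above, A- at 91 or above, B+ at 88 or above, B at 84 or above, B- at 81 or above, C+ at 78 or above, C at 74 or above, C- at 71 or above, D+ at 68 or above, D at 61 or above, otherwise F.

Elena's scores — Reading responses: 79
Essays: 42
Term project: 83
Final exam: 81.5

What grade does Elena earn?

D

Reading responses score 79 ≥ 55: minimum met.
Weighted total:
  Reading responses 79 × 0.16 = 12.64
  Essays 42 × 0.51 = 21.42
  Term project 83 × 0.08 = 6.64
  Final exam 81.5 × 0.25 = 20.375
Sum = 61.075
61.075 is ≥ 61 and < 68 → D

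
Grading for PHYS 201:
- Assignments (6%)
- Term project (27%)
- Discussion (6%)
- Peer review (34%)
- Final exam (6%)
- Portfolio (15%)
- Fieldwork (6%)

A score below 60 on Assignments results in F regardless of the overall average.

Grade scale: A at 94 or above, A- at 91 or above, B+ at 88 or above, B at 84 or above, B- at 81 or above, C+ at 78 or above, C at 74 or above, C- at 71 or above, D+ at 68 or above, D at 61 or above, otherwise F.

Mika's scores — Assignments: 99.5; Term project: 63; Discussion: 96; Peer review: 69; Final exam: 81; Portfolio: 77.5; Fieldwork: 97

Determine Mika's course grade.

C

Assignments score 99.5 ≥ 60: minimum met.
Weighted total:
  Assignments 99.5 × 0.06 = 5.97
  Term project 63 × 0.27 = 17.01
  Discussion 96 × 0.06 = 5.76
  Peer review 69 × 0.34 = 23.46
  Final exam 81 × 0.06 = 4.86
  Portfolio 77.5 × 0.15 = 11.625
  Fieldwork 97 × 0.06 = 5.82
Sum = 74.505
74.505 is ≥ 74 and < 78 → C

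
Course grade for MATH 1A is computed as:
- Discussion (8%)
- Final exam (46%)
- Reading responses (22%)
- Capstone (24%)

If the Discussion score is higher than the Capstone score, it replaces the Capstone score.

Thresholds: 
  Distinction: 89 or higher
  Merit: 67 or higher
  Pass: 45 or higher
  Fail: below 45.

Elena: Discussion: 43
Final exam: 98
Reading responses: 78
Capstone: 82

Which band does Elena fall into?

Merit

Discussion (43) ≤ Capstone (82), so Capstone stays at 82.
Weighted total:
  Discussion 43 × 0.08 = 3.44
  Final exam 98 × 0.46 = 45.08
  Reading responses 78 × 0.22 = 17.16
  Capstone 82 × 0.24 = 19.68
Sum = 85.36
85.36 is ≥ 67 and < 89 → Merit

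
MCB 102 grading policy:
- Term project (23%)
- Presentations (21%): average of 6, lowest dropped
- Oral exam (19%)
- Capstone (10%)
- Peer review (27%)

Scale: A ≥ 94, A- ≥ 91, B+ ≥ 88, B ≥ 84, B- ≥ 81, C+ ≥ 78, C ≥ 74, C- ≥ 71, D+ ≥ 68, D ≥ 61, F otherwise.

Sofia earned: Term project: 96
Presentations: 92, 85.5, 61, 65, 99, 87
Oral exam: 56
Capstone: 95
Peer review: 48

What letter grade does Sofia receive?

Presentations: drop 61 → average of remaining 5 = 428.5/5 = 85.7
Weighted total:
  Term project 96 × 0.23 = 22.08
  Presentations 85.7 × 0.21 = 17.997
  Oral exam 56 × 0.19 = 10.64
  Capstone 95 × 0.1 = 9.5
  Peer review 48 × 0.27 = 12.96
Sum = 73.177
73.177 is ≥ 71 and < 74 → C-

C-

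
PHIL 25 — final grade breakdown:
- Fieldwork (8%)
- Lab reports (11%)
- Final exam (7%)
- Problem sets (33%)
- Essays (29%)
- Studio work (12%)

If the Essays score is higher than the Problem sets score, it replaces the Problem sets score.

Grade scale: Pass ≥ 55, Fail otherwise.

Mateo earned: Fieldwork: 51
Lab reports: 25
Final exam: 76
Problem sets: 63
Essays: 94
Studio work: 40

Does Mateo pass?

Essays (94) > Problem sets (63), so Problem sets counts as 94.
Weighted total:
  Fieldwork 51 × 0.08 = 4.08
  Lab reports 25 × 0.11 = 2.75
  Final exam 76 × 0.07 = 5.32
  Problem sets 94 × 0.33 = 31.02
  Essays 94 × 0.29 = 27.26
  Studio work 40 × 0.12 = 4.8
Sum = 75.23
75.23 ≥ 55 → Pass

Pass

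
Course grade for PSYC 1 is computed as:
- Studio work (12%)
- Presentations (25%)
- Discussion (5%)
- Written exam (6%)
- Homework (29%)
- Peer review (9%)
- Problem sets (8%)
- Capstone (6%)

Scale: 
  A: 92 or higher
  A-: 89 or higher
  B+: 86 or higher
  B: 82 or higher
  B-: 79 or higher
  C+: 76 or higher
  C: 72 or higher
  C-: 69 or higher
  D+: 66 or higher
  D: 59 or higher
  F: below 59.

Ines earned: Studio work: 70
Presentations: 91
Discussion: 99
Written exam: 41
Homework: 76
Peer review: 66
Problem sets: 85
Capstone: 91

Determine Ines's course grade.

C+

Weighted total:
  Studio work 70 × 0.12 = 8.4
  Presentations 91 × 0.25 = 22.75
  Discussion 99 × 0.05 = 4.95
  Written exam 41 × 0.06 = 2.46
  Homework 76 × 0.29 = 22.04
  Peer review 66 × 0.09 = 5.94
  Problem sets 85 × 0.08 = 6.8
  Capstone 91 × 0.06 = 5.46
Sum = 78.8
78.8 is ≥ 76 and < 79 → C+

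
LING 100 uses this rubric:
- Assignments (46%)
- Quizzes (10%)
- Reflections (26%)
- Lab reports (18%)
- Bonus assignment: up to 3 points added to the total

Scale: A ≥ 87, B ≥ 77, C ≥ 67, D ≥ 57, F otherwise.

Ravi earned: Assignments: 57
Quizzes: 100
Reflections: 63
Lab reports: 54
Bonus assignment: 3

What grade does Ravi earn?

Weighted total:
  Assignments 57 × 0.46 = 26.22
  Quizzes 100 × 0.1 = 10
  Reflections 63 × 0.26 = 16.38
  Lab reports 54 × 0.18 = 9.72
Sum = 62.32
Bonus assignment: 62.32 + 3 = 65.32
65.32 is ≥ 57 and < 67 → D

D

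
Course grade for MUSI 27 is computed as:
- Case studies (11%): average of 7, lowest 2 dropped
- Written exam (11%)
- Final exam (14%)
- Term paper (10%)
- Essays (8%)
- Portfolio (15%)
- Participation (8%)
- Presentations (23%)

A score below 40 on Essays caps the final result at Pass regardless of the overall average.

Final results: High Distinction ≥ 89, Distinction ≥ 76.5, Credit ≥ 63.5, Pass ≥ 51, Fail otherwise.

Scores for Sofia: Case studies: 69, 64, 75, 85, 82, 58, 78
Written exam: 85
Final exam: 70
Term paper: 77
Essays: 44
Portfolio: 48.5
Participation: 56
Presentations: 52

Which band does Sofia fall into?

Case studies: drop 58, 64 → average of remaining 5 = 389/5 = 77.8
Essays score 44 ≥ 40: minimum met.
Weighted total:
  Case studies 77.8 × 0.11 = 8.558
  Written exam 85 × 0.11 = 9.35
  Final exam 70 × 0.14 = 9.8
  Term paper 77 × 0.1 = 7.7
  Essays 44 × 0.08 = 3.52
  Portfolio 48.5 × 0.15 = 7.275
  Participation 56 × 0.08 = 4.48
  Presentations 52 × 0.23 = 11.96
Sum = 62.643
62.643 is ≥ 51 and < 63.5 → Pass

Pass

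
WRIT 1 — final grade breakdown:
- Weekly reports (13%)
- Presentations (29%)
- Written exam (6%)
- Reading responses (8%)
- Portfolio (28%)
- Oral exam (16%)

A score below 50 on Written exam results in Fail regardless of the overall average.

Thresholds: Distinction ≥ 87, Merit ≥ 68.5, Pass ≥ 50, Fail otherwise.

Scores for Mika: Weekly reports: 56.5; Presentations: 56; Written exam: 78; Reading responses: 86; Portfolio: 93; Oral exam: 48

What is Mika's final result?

Written exam score 78 ≥ 50: minimum met.
Weighted total:
  Weekly reports 56.5 × 0.13 = 7.345
  Presentations 56 × 0.29 = 16.24
  Written exam 78 × 0.06 = 4.68
  Reading responses 86 × 0.08 = 6.88
  Portfolio 93 × 0.28 = 26.04
  Oral exam 48 × 0.16 = 7.68
Sum = 68.865
68.865 is ≥ 68.5 and < 87 → Merit

Merit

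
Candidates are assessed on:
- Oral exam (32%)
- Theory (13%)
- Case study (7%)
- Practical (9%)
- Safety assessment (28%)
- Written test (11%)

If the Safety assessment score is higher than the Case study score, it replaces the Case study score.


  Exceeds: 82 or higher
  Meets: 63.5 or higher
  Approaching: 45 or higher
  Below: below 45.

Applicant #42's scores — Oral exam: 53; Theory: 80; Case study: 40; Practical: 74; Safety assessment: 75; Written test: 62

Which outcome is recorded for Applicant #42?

Meets

Safety assessment (75) > Case study (40), so Case study counts as 75.
Weighted total:
  Oral exam 53 × 0.32 = 16.96
  Theory 80 × 0.13 = 10.4
  Case study 75 × 0.07 = 5.25
  Practical 74 × 0.09 = 6.66
  Safety assessment 75 × 0.28 = 21
  Written test 62 × 0.11 = 6.82
Sum = 67.09
67.09 is ≥ 63.5 and < 82 → Meets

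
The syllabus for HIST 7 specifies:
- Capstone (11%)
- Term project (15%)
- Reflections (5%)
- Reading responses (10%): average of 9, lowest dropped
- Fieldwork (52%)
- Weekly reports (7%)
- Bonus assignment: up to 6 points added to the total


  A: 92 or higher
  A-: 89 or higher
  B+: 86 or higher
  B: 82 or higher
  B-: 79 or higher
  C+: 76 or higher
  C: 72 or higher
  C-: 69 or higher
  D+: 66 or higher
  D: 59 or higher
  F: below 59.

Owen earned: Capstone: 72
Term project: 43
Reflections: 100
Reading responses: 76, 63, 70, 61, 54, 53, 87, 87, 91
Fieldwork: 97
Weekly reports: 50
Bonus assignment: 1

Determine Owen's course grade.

Reading responses: drop 53 → average of remaining 8 = 589/8 = 73.625
Weighted total:
  Capstone 72 × 0.11 = 7.92
  Term project 43 × 0.15 = 6.45
  Reflections 100 × 0.05 = 5
  Reading responses 73.625 × 0.1 = 7.3625
  Fieldwork 97 × 0.52 = 50.44
  Weekly reports 50 × 0.07 = 3.5
Sum = 80.6725
Bonus assignment: 80.6725 + 1 = 81.6725
81.6725 is ≥ 79 and < 82 → B-

B-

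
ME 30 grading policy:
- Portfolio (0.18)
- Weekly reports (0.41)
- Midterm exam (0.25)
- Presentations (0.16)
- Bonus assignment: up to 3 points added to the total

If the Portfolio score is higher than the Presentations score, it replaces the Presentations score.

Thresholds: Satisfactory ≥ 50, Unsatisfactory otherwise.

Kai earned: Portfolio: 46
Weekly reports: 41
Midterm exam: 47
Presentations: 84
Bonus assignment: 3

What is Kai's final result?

Portfolio (46) ≤ Presentations (84), so Presentations stays at 84.
Weighted total:
  Portfolio 46 × 0.18 = 8.28
  Weekly reports 41 × 0.41 = 16.81
  Midterm exam 47 × 0.25 = 11.75
  Presentations 84 × 0.16 = 13.44
Sum = 50.28
Bonus assignment: 50.28 + 3 = 53.28
53.28 ≥ 50 → Satisfactory

Satisfactory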